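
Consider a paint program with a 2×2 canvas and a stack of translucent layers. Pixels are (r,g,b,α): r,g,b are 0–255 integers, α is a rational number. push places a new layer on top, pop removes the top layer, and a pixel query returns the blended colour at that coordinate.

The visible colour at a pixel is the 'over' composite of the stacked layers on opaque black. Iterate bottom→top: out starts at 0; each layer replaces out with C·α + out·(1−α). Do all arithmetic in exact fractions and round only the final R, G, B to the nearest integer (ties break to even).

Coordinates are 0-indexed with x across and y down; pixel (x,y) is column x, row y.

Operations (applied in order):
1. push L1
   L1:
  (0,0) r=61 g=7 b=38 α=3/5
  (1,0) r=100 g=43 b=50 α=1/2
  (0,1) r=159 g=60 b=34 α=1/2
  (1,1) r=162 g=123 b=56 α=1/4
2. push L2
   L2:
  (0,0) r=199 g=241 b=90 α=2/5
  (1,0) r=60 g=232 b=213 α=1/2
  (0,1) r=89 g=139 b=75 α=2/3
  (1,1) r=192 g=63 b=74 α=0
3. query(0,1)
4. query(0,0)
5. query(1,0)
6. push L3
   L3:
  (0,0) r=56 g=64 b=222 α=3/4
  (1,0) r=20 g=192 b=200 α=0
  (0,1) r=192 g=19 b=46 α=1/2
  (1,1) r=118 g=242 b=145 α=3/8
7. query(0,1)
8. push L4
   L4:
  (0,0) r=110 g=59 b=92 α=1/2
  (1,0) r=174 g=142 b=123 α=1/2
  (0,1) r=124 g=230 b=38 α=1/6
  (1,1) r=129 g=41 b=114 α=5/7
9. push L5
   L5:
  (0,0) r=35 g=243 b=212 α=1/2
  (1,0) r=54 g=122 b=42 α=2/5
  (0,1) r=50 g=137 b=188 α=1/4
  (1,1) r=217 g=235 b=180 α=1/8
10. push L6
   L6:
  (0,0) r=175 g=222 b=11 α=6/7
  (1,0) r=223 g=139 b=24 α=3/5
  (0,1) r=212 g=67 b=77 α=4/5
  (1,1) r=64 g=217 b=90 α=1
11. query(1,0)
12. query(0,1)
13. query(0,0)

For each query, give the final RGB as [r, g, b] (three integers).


at x=0,y=1 over L1,L2:
L1 α=1/2: [159/2, 30, 17]
L2 α=2/3: [515/6, 308/3, 167/3]
→ [86, 103, 56]

at x=0,y=0 over L1,L2:
after L1 α=3/5: [183/5, 21/5, 114/5]
after L2 α=2/5: [2539/25, 2473/25, 1242/25]
= [102, 99, 50]

query (1,0) [L1,L2] — begin 0,0,0
+L1 (α=1/2) → [50, 43/2, 25]
+L2 (α=1/2) → [55, 507/4, 119]
rounded: [55, 127, 119]

(0,1) stack=L1,L2,L3; from [0,0,0]:
after L1 α=1/2: [159/2, 30, 17]
after L2 α=2/3: [515/6, 308/3, 167/3]
after L3 α=1/2: [1667/12, 365/6, 305/6]
rounded: [139, 61, 51]

query (1,0) [L1,L2,L3,L4,L5,L6] — begin 0,0,0
after L1 α=1/2: [50, 43/2, 25]
after L2 α=1/2: [55, 507/4, 119]
after L3 α=0: [55, 507/4, 119]
after L4 α=1/2: [229/2, 1075/8, 121]
after L5 α=2/5: [903/10, 5177/40, 447/5]
after L6 α=3/5: [4248/25, 13517/100, 1254/25]
→ [170, 135, 50]

at x=0,y=1 over L1,L2,L3,L4,L5,L6:
L1 α=1/2: [159/2, 30, 17]
L2 α=2/3: [515/6, 308/3, 167/3]
L3 α=1/2: [1667/12, 365/6, 305/6]
L4 α=1/6: [9823/72, 3205/36, 1753/36]
L5 α=1/4: [11023/96, 4849/48, 4009/48]
L6 α=4/5: [92431/480, 17713/240, 18793/240]
rounded: [193, 74, 78]

(0,0) stack=L1,L2,L3,L4,L5,L6; from [0,0,0]:
after L1 α=3/5: [183/5, 21/5, 114/5]
after L2 α=2/5: [2539/25, 2473/25, 1242/25]
after L3 α=3/4: [6739/100, 7273/100, 4473/25]
after L4 α=1/2: [17739/200, 13173/200, 6773/50]
after L5 α=1/2: [24739/400, 61773/400, 17373/100]
after L6 α=6/7: [444739/2800, 84939/400, 23973/700]
rounded: [159, 212, 34]


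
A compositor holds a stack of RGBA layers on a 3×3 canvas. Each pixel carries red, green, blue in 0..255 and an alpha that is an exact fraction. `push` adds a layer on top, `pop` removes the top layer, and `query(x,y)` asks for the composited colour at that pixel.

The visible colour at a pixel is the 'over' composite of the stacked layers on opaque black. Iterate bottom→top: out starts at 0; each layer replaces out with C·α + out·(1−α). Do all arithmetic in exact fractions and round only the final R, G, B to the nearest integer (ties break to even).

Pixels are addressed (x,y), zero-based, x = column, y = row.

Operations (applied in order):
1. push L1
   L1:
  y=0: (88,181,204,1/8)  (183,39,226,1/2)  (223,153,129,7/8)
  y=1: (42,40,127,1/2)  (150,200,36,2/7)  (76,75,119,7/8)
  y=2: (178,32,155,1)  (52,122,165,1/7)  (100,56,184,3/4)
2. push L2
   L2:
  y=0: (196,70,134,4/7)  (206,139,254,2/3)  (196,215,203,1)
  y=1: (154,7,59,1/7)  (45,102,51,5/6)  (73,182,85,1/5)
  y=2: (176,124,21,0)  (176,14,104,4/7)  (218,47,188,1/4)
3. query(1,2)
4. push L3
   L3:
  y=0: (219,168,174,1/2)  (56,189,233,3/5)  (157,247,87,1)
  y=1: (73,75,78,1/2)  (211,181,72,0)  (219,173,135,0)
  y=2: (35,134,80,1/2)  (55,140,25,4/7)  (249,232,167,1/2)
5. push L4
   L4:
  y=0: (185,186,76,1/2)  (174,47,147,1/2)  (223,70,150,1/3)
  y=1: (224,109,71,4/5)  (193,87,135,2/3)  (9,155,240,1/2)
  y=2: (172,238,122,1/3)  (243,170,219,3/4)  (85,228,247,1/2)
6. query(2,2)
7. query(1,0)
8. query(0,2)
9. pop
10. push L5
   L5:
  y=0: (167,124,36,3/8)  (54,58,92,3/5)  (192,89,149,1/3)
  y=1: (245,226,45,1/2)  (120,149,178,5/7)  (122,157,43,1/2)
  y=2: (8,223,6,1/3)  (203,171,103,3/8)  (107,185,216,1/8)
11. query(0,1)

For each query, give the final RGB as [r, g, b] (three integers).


query (1,2) [L1,L2] — begin 0,0,0
+L1 (α=1/7) → [52/7, 122/7, 165/7]
+L2 (α=4/7) → [5084/49, 758/49, 3407/49]
rounded: [104, 15, 70]

(2,2) stack=L1,L2,L3,L4; from [0,0,0]:
L1 α=3/4: [75, 42, 138]
L2 α=1/4: [443/4, 173/4, 301/2]
L3 α=1/2: [1439/8, 1101/8, 635/4]
L4 α=1/2: [2119/16, 2925/16, 1623/8]
rounded: [132, 183, 203]

at x=1,y=0 over L1,L2,L3,L4:
after L1 α=1/2: [183/2, 39/2, 113]
after L2 α=2/3: [1007/6, 595/6, 207]
after L3 α=3/5: [1511/15, 2296/15, 1113/5]
after L4 α=1/2: [4121/30, 3001/30, 924/5]
= [137, 100, 185]

query (0,2) [L1,L2,L3,L4] — begin 0,0,0
after L1 α=1: [178, 32, 155]
after L2 α=0: [178, 32, 155]
after L3 α=1/2: [213/2, 83, 235/2]
after L4 α=1/3: [385/3, 404/3, 119]
→ [128, 135, 119]

at x=0,y=1 over L1,L2,L3,L5:
+L1 (α=1/2) → [21, 20, 127/2]
+L2 (α=1/7) → [40, 127/7, 440/7]
+L3 (α=1/2) → [113/2, 326/7, 493/7]
+L5 (α=1/2) → [603/4, 954/7, 404/7]
rounded: [151, 136, 58]


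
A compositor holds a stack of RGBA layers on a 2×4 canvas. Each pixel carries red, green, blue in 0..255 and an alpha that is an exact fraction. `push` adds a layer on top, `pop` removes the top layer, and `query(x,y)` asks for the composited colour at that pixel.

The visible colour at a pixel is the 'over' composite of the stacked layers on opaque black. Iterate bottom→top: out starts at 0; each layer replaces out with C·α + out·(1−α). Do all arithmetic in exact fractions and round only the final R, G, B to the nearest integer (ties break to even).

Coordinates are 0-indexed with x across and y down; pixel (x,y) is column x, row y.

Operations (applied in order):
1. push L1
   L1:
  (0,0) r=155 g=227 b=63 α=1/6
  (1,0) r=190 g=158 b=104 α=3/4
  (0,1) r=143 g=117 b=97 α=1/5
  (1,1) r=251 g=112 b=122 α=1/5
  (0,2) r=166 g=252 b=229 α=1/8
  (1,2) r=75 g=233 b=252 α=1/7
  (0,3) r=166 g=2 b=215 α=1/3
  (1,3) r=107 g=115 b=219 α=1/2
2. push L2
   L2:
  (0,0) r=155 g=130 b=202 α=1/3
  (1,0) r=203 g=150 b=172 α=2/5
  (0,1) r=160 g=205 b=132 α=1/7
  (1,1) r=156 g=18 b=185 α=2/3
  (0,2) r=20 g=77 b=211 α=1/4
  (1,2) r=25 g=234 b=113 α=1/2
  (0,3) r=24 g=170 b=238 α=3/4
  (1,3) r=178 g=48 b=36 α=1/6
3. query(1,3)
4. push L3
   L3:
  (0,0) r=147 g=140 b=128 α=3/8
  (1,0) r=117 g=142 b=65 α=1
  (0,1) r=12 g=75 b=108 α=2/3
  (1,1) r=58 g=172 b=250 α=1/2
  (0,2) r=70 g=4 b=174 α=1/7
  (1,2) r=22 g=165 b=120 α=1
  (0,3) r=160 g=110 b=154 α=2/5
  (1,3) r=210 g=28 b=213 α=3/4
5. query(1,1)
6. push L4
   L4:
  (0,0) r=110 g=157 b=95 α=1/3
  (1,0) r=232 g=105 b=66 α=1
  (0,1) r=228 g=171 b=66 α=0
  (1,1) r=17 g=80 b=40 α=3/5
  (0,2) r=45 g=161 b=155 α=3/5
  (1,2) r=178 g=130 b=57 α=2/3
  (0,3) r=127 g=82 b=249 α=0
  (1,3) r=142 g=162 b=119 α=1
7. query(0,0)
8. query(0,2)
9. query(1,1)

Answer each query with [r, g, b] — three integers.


at x=1,y=3 over L1,L2:
+L1 (α=1/2) → [107/2, 115/2, 219/2]
+L2 (α=1/6) → [297/4, 671/12, 389/4]
rounded: [74, 56, 97]

(1,1) stack=L1,L2,L3; from [0,0,0]:
+L1 (α=1/5) → [251/5, 112/5, 122/5]
+L2 (α=2/3) → [1811/15, 292/15, 1972/15]
+L3 (α=1/2) → [2681/30, 1436/15, 2861/15]
rounded: [89, 96, 191]

query (0,0) [L1,L2,L3,L4] — begin 0,0,0
+L1 (α=1/6) → [155/6, 227/6, 21/2]
+L2 (α=1/3) → [620/9, 617/9, 223/3]
+L3 (α=3/8) → [7069/72, 6865/72, 2267/24]
+L4 (α=1/3) → [11029/108, 12517/108, 3407/36]
= [102, 116, 95]

query (0,2) [L1,L2,L3,L4] — begin 0,0,0
+L1 (α=1/8) → [83/4, 63/2, 229/8]
+L2 (α=1/4) → [329/16, 343/8, 2375/32]
+L3 (α=1/7) → [221/8, 1045/28, 9909/112]
+L4 (α=3/5) → [761/20, 7807/70, 35949/280]
rounded: [38, 112, 128]

at x=1,y=1 over L1,L2,L3,L4:
after L1 α=1/5: [251/5, 112/5, 122/5]
after L2 α=2/3: [1811/15, 292/15, 1972/15]
after L3 α=1/2: [2681/30, 1436/15, 2861/15]
after L4 α=3/5: [3446/75, 6472/75, 7522/75]
→ [46, 86, 100]


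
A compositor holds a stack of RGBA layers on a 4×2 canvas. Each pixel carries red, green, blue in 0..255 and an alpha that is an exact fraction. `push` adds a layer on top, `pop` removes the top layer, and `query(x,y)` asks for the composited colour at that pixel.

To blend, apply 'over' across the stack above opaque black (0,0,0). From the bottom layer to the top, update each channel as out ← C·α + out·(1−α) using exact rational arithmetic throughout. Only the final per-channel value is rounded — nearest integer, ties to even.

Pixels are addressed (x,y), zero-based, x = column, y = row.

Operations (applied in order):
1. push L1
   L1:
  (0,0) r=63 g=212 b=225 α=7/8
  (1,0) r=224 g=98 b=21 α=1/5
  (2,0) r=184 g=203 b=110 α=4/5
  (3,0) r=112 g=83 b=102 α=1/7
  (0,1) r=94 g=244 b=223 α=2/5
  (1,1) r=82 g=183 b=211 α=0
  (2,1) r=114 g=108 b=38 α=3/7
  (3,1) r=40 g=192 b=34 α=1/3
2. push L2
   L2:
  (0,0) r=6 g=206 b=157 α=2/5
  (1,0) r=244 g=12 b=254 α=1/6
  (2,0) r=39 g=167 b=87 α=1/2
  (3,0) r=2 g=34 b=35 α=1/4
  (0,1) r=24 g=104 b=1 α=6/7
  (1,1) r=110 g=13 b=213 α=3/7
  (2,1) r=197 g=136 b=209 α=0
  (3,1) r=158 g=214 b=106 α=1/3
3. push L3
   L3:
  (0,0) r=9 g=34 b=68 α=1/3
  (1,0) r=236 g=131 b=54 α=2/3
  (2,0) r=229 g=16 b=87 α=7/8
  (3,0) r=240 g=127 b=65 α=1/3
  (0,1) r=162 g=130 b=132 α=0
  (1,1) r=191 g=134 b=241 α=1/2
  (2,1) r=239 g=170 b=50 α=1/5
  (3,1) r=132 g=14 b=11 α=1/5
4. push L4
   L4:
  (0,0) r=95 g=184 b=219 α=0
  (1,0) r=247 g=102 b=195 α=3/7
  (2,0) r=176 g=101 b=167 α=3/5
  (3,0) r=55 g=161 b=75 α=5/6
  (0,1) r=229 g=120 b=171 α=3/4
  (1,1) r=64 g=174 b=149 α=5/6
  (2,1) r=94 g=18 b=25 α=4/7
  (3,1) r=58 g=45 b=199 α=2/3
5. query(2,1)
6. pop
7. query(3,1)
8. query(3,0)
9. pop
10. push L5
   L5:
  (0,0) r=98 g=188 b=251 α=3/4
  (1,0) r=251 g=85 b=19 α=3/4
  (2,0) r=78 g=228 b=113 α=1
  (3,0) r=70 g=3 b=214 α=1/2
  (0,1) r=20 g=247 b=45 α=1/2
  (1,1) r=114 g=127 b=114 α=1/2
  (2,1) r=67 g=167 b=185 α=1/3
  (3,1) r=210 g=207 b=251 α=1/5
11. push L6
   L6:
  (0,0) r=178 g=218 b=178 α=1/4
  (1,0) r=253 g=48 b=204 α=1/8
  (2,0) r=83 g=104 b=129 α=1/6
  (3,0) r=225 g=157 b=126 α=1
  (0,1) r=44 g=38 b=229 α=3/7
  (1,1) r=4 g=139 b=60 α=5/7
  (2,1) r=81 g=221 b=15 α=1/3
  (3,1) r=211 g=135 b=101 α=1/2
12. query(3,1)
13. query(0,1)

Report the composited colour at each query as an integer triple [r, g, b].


(2,1) stack=L1,L2,L3,L4; from [0,0,0]:
after L1 α=3/7: [342/7, 324/7, 114/7]
after L2 α=0: [342/7, 324/7, 114/7]
after L3 α=1/5: [3041/35, 2486/35, 806/35]
after L4 α=4/7: [22283/245, 9978/245, 5918/245]
= [91, 41, 24]

query (3,1) [L1,L2,L3] — begin 0,0,0
+L1 (α=1/3) → [40/3, 64, 34/3]
+L2 (α=1/3) → [554/9, 114, 386/9]
+L3 (α=1/5) → [3404/45, 94, 1643/45]
= [76, 94, 37]

at x=3,y=0 over L1,L2,L3:
+L1 (α=1/7) → [16, 83/7, 102/7]
+L2 (α=1/4) → [25/2, 487/28, 551/28]
+L3 (α=1/3) → [265/3, 755/14, 487/14]
rounded: [88, 54, 35]

at x=3,y=1 over L1,L2,L5,L6:
L1 α=1/3: [40/3, 64, 34/3]
L2 α=1/3: [554/9, 114, 386/9]
L5 α=1/5: [4106/45, 663/5, 3803/45]
L6 α=1/2: [13601/90, 669/5, 4174/45]
= [151, 134, 93]

(0,1) stack=L1,L2,L5,L6; from [0,0,0]:
+L1 (α=2/5) → [188/5, 488/5, 446/5]
+L2 (α=6/7) → [908/35, 3608/35, 68/5]
+L5 (α=1/2) → [804/35, 12253/70, 293/10]
+L6 (α=3/7) → [7836/245, 28496/245, 4021/35]
→ [32, 116, 115]


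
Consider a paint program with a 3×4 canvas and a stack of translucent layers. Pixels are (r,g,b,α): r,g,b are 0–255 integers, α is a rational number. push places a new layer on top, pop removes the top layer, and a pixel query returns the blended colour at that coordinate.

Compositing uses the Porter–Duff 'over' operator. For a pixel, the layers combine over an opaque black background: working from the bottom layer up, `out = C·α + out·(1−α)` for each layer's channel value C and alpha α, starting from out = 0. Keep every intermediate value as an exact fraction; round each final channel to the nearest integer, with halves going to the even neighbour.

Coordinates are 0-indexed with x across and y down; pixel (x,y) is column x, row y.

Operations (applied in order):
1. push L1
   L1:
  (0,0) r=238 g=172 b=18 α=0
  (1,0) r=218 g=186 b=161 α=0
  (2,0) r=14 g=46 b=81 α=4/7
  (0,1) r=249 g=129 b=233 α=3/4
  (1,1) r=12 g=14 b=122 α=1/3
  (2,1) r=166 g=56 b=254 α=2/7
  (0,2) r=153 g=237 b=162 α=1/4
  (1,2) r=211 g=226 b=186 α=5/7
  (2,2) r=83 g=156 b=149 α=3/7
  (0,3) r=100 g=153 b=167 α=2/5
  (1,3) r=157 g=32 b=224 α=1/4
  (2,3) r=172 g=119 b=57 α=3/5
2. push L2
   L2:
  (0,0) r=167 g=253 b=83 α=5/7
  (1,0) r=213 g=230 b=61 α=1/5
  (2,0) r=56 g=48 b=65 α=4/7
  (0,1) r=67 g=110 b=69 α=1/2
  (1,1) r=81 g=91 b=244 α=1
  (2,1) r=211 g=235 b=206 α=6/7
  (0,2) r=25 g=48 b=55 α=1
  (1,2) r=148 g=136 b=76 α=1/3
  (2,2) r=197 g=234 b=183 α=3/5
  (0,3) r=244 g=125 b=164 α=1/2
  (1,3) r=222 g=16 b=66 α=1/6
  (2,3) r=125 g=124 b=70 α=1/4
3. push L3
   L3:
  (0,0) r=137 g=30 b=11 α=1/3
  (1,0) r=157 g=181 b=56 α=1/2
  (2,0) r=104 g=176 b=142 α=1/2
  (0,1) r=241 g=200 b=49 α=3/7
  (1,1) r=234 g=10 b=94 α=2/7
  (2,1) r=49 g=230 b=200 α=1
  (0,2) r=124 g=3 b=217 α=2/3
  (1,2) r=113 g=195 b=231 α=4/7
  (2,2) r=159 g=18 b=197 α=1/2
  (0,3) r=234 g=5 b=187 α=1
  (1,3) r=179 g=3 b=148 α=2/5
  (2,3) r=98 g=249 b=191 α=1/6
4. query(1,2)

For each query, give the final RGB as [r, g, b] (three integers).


(1,2) stack=L1,L2,L3; from [0,0,0]:
after L1 α=5/7: [1055/7, 1130/7, 930/7]
after L2 α=1/3: [3146/21, 3212/21, 2392/21]
after L3 α=4/7: [6310/49, 8672/49, 8860/49]
→ [129, 177, 181]


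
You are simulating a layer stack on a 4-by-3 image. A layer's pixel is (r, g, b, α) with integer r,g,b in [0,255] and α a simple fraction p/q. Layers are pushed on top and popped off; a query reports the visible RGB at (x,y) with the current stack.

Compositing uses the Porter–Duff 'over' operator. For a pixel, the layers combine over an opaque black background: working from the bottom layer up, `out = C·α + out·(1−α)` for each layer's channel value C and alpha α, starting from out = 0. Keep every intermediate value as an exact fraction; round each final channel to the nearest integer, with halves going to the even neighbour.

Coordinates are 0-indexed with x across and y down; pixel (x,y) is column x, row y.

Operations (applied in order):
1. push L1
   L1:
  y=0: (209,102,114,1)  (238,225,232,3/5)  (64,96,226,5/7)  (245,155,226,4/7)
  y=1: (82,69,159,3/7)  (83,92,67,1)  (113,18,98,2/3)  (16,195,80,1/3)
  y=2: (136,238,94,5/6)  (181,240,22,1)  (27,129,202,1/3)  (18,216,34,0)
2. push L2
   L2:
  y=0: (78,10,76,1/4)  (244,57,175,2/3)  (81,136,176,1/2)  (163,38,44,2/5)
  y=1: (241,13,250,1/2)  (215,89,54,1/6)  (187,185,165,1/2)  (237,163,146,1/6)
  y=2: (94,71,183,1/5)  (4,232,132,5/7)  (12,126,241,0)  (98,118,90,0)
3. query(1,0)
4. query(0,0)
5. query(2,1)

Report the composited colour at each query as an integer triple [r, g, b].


(1,0) stack=L1,L2; from [0,0,0]:
+L1 (α=3/5) → [714/5, 135, 696/5]
+L2 (α=2/3) → [3154/15, 83, 2446/15]
→ [210, 83, 163]

query (0,0) [L1,L2] — begin 0,0,0
+L1 (α=1) → [209, 102, 114]
+L2 (α=1/4) → [705/4, 79, 209/2]
= [176, 79, 104]

query (2,1) [L1,L2] — begin 0,0,0
L1 α=2/3: [226/3, 12, 196/3]
L2 α=1/2: [787/6, 197/2, 691/6]
rounded: [131, 98, 115]


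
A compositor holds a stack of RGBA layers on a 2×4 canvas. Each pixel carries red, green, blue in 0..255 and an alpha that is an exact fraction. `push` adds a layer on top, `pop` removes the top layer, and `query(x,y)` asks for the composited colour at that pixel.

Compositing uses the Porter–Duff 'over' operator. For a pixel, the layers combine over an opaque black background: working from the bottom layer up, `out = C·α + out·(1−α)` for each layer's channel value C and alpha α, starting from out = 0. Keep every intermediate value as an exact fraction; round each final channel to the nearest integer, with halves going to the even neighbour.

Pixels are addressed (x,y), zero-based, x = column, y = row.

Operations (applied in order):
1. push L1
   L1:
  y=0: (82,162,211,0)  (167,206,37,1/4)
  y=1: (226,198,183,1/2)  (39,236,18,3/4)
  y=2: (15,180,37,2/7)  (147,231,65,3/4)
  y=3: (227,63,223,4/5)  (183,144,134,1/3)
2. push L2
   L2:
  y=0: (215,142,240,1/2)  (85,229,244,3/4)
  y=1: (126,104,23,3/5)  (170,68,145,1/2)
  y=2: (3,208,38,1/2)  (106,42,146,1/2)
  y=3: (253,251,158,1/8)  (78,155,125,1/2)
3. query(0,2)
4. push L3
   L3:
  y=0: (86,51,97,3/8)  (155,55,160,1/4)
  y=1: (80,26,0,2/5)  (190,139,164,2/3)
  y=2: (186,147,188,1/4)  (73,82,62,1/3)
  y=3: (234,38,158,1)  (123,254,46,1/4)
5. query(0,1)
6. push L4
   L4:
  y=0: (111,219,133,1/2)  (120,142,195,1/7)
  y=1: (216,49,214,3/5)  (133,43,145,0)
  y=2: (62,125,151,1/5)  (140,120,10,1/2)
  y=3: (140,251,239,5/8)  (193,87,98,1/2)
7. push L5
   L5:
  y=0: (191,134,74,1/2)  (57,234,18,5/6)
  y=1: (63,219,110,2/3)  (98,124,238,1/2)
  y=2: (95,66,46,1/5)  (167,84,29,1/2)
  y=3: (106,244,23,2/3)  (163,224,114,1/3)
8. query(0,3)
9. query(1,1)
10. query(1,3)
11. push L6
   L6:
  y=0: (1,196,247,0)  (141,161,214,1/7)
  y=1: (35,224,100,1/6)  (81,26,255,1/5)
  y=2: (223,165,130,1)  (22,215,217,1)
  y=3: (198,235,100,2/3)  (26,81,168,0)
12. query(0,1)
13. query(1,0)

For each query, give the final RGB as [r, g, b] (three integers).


query (0,2) [L1,L2] — begin 0,0,0
L1 α=2/7: [30/7, 360/7, 74/7]
L2 α=1/2: [51/14, 908/7, 170/7]
= [4, 130, 24]

query (0,1) [L1,L2,L3] — begin 0,0,0
+L1 (α=1/2) → [113, 99, 183/2]
+L2 (α=3/5) → [604/5, 102, 252/5]
+L3 (α=2/5) → [2612/25, 358/5, 756/25]
→ [104, 72, 30]

query (0,3) [L1,L2,L3,L4,L5] — begin 0,0,0
+L1 (α=4/5) → [908/5, 252/5, 892/5]
+L2 (α=1/8) → [7621/40, 3019/40, 3517/20]
+L3 (α=1) → [234, 38, 158]
+L4 (α=5/8) → [701/4, 1369/8, 1669/8]
+L5 (α=2/3) → [1549/12, 5273/24, 679/8]
→ [129, 220, 85]

at x=1,y=1 over L1,L2,L3,L4,L5:
+L1 (α=3/4) → [117/4, 177, 27/2]
+L2 (α=1/2) → [797/8, 245/2, 317/4]
+L3 (α=2/3) → [1279/8, 267/2, 543/4]
+L4 (α=0) → [1279/8, 267/2, 543/4]
+L5 (α=1/2) → [2063/16, 515/4, 1495/8]
= [129, 129, 187]

(1,3) stack=L1,L2,L3,L4,L5; from [0,0,0]:
+L1 (α=1/3) → [61, 48, 134/3]
+L2 (α=1/2) → [139/2, 203/2, 509/6]
+L3 (α=1/4) → [663/8, 1117/8, 601/8]
+L4 (α=1/2) → [2207/16, 1813/16, 1385/16]
+L5 (α=1/3) → [3511/24, 3605/24, 2297/24]
= [146, 150, 96]

(0,1) stack=L1,L2,L3,L4,L5,L6; from [0,0,0]:
after L1 α=1/2: [113, 99, 183/2]
after L2 α=3/5: [604/5, 102, 252/5]
after L3 α=2/5: [2612/25, 358/5, 756/25]
after L4 α=3/5: [21424/125, 1451/25, 17562/125]
after L5 α=2/3: [37174/375, 12401/75, 45062/375]
after L6 α=1/6: [39799/450, 15761/90, 26281/225]
→ [88, 175, 117]

at x=1,y=0 over L1,L2,L3,L4,L5,L6:
L1 α=1/4: [167/4, 103/2, 37/4]
L2 α=3/4: [1187/16, 1477/8, 2965/16]
L3 α=1/4: [6041/64, 4871/32, 11455/64]
L4 α=1/7: [21963/224, 16885/112, 40605/224]
L5 α=5/6: [28601/448, 147925/672, 20255/448]
L6 α=1/7: [117387/1568, 165957/784, 108701/1568]
→ [75, 212, 69]


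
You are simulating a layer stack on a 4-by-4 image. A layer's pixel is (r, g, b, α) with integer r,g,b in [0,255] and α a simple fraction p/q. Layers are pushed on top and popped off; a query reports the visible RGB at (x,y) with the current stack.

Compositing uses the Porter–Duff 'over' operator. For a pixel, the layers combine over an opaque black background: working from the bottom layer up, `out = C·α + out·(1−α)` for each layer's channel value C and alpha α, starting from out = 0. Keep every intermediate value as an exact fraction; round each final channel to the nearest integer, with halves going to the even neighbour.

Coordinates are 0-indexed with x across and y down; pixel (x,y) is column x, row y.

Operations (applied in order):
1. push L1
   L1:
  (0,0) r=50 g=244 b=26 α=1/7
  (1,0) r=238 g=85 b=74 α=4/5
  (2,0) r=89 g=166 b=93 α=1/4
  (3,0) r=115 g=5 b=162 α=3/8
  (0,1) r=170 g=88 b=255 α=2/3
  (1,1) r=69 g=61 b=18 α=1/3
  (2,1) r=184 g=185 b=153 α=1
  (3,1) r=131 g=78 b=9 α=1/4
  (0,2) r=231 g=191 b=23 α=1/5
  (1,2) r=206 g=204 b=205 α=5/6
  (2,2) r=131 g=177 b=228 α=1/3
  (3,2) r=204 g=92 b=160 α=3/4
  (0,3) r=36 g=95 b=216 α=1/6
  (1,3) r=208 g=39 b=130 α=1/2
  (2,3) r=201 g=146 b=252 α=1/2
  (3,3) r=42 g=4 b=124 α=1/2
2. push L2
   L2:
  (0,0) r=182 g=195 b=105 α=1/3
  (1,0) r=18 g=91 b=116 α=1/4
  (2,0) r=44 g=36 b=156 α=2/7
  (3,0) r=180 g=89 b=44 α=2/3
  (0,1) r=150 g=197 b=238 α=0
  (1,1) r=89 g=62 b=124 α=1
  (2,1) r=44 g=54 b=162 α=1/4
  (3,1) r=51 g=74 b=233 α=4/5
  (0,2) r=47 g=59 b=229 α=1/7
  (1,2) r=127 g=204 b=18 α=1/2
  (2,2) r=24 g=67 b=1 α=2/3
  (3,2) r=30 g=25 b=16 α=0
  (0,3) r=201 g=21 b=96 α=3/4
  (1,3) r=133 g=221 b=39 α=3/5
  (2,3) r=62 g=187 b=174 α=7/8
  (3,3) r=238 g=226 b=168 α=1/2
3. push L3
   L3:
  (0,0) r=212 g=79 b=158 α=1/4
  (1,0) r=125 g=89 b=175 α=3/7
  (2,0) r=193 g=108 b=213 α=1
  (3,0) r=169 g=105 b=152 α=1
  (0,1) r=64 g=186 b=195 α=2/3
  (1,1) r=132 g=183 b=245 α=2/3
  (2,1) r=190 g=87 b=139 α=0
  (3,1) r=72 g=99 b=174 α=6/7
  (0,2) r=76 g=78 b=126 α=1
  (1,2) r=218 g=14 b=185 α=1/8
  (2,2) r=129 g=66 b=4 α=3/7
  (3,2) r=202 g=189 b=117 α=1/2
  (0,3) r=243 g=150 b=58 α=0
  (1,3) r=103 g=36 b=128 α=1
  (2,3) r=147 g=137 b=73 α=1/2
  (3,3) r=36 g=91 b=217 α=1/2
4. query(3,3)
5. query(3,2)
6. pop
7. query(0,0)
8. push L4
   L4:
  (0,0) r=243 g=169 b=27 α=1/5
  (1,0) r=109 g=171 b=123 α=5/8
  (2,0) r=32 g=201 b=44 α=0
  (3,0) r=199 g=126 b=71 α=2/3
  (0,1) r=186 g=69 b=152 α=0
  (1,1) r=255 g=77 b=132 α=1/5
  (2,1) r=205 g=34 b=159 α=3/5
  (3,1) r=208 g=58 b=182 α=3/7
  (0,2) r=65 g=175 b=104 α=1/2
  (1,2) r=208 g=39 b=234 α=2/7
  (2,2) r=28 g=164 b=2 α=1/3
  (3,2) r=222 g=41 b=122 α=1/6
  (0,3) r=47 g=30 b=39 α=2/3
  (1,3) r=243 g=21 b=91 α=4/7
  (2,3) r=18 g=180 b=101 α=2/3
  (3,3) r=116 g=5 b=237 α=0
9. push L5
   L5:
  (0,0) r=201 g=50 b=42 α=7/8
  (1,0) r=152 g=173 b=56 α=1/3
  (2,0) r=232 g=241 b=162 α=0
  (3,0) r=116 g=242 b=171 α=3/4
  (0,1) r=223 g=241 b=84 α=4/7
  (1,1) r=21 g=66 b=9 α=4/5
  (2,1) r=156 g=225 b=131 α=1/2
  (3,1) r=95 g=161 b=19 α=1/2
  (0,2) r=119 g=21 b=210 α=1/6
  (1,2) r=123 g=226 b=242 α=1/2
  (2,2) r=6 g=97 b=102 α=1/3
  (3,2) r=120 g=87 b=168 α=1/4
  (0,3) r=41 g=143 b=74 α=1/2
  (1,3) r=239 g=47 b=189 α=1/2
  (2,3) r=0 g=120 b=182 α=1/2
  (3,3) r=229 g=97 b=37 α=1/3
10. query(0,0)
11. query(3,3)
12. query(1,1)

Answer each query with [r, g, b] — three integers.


query (3,3) [L1,L2,L3] — begin 0,0,0
after L1 α=1/2: [21, 2, 62]
after L2 α=1/2: [259/2, 114, 115]
after L3 α=1/2: [331/4, 205/2, 166]
= [83, 102, 166]

(3,2) stack=L1,L2,L3; from [0,0,0]:
+L1 (α=3/4) → [153, 69, 120]
+L2 (α=0) → [153, 69, 120]
+L3 (α=1/2) → [355/2, 129, 237/2]
rounded: [178, 129, 118]

(0,0) stack=L1,L2; from [0,0,0]:
after L1 α=1/7: [50/7, 244/7, 26/7]
after L2 α=1/3: [458/7, 1853/21, 787/21]
= [65, 88, 37]

query (0,0) [L1,L2,L4,L5] — begin 0,0,0
after L1 α=1/7: [50/7, 244/7, 26/7]
after L2 α=1/3: [458/7, 1853/21, 787/21]
after L4 α=1/5: [3533/35, 10961/105, 743/21]
after L5 α=7/8: [26389/140, 47711/840, 6917/168]
→ [188, 57, 41]

(3,3) stack=L1,L2,L4,L5; from [0,0,0]:
after L1 α=1/2: [21, 2, 62]
after L2 α=1/2: [259/2, 114, 115]
after L4 α=0: [259/2, 114, 115]
after L5 α=1/3: [488/3, 325/3, 89]
= [163, 108, 89]

query (1,1) [L1,L2,L4,L5] — begin 0,0,0
after L1 α=1/3: [23, 61/3, 6]
after L2 α=1: [89, 62, 124]
after L4 α=1/5: [611/5, 65, 628/5]
after L5 α=4/5: [1031/25, 329/5, 808/25]
rounded: [41, 66, 32]


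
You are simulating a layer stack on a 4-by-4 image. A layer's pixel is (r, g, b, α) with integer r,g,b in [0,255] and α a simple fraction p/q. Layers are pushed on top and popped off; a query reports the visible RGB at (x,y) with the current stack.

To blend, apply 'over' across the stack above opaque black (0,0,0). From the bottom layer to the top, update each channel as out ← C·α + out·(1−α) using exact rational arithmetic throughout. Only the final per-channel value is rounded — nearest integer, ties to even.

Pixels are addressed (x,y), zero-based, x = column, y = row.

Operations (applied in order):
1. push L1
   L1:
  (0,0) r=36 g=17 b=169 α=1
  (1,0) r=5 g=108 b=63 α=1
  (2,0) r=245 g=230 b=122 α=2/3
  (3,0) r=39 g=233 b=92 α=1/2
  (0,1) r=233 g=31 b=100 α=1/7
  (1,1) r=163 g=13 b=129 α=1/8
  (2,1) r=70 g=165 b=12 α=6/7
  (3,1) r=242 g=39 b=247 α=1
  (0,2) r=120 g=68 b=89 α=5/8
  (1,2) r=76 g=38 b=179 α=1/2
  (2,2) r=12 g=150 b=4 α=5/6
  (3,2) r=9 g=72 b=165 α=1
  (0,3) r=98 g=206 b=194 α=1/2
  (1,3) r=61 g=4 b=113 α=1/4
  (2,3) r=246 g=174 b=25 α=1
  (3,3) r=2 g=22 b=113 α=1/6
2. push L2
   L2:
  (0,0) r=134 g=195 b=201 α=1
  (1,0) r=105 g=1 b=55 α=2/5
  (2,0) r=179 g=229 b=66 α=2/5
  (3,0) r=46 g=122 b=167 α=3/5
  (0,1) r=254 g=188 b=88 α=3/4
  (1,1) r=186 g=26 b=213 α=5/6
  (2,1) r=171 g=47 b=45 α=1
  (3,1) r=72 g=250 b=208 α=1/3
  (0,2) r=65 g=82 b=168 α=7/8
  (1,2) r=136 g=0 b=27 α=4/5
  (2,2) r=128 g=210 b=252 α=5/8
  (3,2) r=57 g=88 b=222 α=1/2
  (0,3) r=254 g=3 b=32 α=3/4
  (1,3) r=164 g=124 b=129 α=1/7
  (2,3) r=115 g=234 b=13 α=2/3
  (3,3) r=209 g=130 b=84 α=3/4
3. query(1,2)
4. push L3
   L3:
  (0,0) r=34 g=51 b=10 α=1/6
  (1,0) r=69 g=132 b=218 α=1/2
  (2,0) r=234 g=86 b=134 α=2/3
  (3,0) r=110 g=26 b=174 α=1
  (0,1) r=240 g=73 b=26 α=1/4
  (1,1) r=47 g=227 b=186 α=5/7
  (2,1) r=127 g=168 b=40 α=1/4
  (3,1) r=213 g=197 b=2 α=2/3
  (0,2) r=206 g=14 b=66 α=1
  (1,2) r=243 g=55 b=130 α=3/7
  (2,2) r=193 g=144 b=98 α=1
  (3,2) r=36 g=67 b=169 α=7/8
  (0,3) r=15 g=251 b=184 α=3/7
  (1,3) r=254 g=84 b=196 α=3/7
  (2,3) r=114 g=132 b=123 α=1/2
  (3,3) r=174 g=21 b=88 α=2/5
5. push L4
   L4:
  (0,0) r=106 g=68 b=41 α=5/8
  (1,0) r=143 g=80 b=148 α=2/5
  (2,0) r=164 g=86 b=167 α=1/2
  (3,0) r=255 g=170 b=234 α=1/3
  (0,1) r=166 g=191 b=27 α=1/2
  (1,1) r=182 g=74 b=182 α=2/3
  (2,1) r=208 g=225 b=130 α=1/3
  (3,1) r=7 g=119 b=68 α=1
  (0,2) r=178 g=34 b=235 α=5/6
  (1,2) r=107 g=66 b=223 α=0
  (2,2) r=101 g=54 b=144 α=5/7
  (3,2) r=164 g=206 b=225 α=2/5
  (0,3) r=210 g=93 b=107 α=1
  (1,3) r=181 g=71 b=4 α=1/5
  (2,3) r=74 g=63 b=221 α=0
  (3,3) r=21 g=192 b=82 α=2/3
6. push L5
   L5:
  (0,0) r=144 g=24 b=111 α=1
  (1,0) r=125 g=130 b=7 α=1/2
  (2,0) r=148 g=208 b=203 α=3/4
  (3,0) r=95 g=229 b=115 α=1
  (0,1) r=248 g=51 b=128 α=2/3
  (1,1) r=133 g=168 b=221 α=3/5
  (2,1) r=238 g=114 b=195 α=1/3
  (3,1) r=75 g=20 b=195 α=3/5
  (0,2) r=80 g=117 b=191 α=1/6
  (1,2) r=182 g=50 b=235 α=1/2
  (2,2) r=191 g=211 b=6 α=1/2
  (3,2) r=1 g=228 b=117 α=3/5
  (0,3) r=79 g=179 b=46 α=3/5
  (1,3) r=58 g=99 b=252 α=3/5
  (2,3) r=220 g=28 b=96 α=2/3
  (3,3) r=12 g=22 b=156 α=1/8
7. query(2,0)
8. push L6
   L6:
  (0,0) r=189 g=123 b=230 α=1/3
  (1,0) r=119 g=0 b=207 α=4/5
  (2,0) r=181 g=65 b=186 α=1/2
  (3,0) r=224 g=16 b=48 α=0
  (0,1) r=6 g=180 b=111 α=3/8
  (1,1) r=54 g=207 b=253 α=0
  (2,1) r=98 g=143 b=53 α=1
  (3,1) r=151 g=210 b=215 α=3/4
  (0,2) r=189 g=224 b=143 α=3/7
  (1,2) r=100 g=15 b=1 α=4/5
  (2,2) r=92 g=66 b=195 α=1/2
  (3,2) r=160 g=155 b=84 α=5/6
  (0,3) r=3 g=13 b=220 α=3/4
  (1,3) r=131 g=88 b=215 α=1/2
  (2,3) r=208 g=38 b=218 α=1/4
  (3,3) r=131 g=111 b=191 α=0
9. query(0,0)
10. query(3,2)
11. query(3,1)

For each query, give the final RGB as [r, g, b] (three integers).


query (1,2) [L1,L2] — begin 0,0,0
after L1 α=1/2: [38, 19, 179/2]
after L2 α=4/5: [582/5, 19/5, 79/2]
→ [116, 4, 40]

at x=2,y=0 over L1,L2,L3,L4,L5:
L1 α=2/3: [490/3, 460/3, 244/3]
L2 α=2/5: [848/5, 918/5, 376/5]
L3 α=2/3: [3188/15, 1778/15, 572/5]
L4 α=1/2: [2824/15, 1534/15, 1407/10]
L5 α=3/4: [2371/15, 5447/30, 7497/40]
= [158, 182, 187]

query (0,0) [L1,L2,L3,L4,L5,L6] — begin 0,0,0
after L1 α=1: [36, 17, 169]
after L2 α=1: [134, 195, 201]
after L3 α=1/6: [352/3, 171, 1015/6]
after L4 α=5/8: [441/4, 853/8, 1425/16]
after L5 α=1: [144, 24, 111]
after L6 α=1/3: [159, 57, 452/3]
= [159, 57, 151]

query (3,2) [L1,L2,L3,L4,L5,L6] — begin 0,0,0
after L1 α=1: [9, 72, 165]
after L2 α=1/2: [33, 80, 387/2]
after L3 α=7/8: [285/8, 549/8, 2753/16]
after L4 α=2/5: [3479/40, 4943/40, 15459/80]
after L5 α=3/5: [3539/100, 18623/100, 29499/200]
after L6 α=5/6: [83539/600, 32041/200, 37833/400]
rounded: [139, 160, 95]

query (3,1) [L1,L2,L3,L4,L5,L6] — begin 0,0,0
+L1 (α=1) → [242, 39, 247]
+L2 (α=1/3) → [556/3, 328/3, 234]
+L3 (α=2/3) → [1834/9, 1510/9, 238/3]
+L4 (α=1) → [7, 119, 68]
+L5 (α=3/5) → [239/5, 298/5, 721/5]
+L6 (α=3/4) → [626/5, 862/5, 1973/10]
= [125, 172, 197]


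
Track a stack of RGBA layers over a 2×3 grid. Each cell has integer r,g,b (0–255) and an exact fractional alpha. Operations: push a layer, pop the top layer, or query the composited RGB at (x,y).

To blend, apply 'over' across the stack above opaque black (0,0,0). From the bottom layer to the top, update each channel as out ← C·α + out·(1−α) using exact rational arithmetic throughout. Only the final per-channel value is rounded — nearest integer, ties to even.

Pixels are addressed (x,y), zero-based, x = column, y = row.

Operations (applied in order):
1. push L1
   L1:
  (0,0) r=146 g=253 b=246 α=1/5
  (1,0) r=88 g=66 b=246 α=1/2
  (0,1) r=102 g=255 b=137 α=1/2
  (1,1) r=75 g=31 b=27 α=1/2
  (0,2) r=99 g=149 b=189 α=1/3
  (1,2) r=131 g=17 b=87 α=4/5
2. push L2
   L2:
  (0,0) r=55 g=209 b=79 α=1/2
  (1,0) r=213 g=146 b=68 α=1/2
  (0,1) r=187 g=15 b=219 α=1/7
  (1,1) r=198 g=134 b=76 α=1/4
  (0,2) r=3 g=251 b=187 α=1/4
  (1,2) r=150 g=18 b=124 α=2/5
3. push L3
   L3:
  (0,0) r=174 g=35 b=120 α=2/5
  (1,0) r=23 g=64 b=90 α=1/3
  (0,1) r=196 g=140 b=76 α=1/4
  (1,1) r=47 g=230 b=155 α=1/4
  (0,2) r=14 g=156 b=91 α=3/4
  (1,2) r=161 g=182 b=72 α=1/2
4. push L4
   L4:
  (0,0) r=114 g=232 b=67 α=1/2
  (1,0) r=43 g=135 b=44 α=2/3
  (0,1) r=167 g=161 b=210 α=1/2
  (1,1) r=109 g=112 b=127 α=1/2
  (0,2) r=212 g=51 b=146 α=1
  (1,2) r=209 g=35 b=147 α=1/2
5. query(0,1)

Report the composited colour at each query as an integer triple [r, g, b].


(0,1) stack=L1,L2,L3,L4; from [0,0,0]:
L1 α=1/2: [51, 255/2, 137/2]
L2 α=1/7: [493/7, 780/7, 90]
L3 α=1/4: [2851/28, 830/7, 173/2]
L4 α=1/2: [7527/56, 1957/14, 593/4]
= [134, 140, 148]


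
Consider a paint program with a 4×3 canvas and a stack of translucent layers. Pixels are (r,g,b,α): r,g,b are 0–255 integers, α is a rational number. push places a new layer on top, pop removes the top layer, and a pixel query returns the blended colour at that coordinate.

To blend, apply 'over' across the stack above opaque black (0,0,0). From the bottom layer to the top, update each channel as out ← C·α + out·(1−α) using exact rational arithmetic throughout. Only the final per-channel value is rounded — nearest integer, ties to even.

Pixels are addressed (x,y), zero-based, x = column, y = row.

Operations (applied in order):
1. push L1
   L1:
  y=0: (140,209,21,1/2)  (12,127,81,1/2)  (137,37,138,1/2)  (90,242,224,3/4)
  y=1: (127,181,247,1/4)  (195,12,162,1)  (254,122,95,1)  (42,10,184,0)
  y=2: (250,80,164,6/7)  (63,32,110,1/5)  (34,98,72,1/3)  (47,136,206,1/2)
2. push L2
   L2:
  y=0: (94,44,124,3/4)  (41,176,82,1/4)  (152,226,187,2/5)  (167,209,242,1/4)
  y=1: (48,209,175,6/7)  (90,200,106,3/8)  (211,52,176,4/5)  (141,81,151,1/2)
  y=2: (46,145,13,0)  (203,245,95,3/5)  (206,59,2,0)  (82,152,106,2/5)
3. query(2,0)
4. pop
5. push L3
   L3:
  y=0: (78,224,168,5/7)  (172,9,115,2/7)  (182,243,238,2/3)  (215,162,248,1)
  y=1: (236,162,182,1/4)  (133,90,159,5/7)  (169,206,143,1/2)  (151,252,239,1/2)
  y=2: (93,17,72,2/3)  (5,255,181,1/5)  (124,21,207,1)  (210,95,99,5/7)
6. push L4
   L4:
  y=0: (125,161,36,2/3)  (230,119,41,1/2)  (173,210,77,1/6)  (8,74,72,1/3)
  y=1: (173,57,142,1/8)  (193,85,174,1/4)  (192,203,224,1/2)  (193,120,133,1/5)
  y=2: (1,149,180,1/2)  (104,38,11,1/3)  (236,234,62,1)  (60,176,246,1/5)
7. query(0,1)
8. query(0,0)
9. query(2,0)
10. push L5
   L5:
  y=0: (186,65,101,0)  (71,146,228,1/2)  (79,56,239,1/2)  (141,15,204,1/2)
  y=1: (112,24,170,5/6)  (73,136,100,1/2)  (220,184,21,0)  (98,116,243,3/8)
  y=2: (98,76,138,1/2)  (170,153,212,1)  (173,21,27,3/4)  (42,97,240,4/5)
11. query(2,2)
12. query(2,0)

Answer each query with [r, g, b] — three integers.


(2,0) stack=L1,L2; from [0,0,0]:
L1 α=1/2: [137/2, 37/2, 69]
L2 α=2/5: [1019/10, 203/2, 581/5]
= [102, 102, 116]

query (0,1) [L1,L3,L4] — begin 0,0,0
L1 α=1/4: [127/4, 181/4, 247/4]
L3 α=1/4: [1325/16, 1191/16, 1469/16]
L4 α=1/8: [12043/128, 9249/128, 12555/128]
→ [94, 72, 98]

at x=0,y=0 over L1,L3,L4:
+L1 (α=1/2) → [70, 209/2, 21/2]
+L3 (α=5/7) → [530/7, 1329/7, 123]
+L4 (α=2/3) → [760/7, 3583/21, 65]
= [109, 171, 65]

(2,0) stack=L1,L3,L4; from [0,0,0]:
after L1 α=1/2: [137/2, 37/2, 69]
after L3 α=2/3: [865/6, 1009/6, 545/3]
after L4 α=1/6: [5363/36, 6305/36, 1478/9]
= [149, 175, 164]

query (2,2) [L1,L3,L4,L5] — begin 0,0,0
after L1 α=1/3: [34/3, 98/3, 24]
after L3 α=1: [124, 21, 207]
after L4 α=1: [236, 234, 62]
after L5 α=3/4: [755/4, 297/4, 143/4]
→ [189, 74, 36]

at x=2,y=0 over L1,L3,L4,L5:
L1 α=1/2: [137/2, 37/2, 69]
L3 α=2/3: [865/6, 1009/6, 545/3]
L4 α=1/6: [5363/36, 6305/36, 1478/9]
L5 α=1/2: [8207/72, 8321/72, 3629/18]
rounded: [114, 116, 202]


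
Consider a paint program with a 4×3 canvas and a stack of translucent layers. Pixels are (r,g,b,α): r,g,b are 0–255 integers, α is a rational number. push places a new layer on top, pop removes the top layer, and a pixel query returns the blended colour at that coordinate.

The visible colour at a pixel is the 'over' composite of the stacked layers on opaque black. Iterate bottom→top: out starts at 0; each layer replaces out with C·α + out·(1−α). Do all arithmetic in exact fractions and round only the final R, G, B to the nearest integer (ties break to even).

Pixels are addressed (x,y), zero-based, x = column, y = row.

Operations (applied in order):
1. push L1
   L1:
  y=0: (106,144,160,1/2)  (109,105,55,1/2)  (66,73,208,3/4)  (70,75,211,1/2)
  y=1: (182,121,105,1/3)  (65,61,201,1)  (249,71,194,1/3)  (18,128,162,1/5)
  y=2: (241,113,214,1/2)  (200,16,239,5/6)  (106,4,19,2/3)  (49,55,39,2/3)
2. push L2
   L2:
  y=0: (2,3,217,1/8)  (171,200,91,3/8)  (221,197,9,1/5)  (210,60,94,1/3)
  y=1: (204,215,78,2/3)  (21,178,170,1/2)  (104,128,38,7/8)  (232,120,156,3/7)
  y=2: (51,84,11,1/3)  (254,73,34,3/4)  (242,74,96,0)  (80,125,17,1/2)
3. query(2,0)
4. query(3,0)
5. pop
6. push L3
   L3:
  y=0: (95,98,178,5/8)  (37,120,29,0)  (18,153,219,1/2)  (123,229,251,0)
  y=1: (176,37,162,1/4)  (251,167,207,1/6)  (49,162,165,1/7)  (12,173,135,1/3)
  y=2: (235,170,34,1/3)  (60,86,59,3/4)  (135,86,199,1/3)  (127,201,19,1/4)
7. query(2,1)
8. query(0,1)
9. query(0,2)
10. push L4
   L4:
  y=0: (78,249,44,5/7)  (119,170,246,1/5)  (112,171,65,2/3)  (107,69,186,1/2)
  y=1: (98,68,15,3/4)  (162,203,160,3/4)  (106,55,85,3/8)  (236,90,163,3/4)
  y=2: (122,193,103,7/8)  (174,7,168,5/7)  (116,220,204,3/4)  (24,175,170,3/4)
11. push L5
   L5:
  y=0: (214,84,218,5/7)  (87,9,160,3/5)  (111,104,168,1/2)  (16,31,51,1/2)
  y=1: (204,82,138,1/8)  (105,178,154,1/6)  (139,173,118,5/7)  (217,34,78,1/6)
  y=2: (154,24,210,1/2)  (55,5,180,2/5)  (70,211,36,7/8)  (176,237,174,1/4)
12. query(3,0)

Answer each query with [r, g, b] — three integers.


(2,0) stack=L1,L2; from [0,0,0]:
L1 α=3/4: [99/2, 219/4, 156]
L2 α=1/5: [419/5, 416/5, 633/5]
rounded: [84, 83, 127]

query (3,0) [L1,L2] — begin 0,0,0
after L1 α=1/2: [35, 75/2, 211/2]
after L2 α=1/3: [280/3, 45, 305/3]
→ [93, 45, 102]

query (2,1) [L1,L3] — begin 0,0,0
L1 α=1/3: [83, 71/3, 194/3]
L3 α=1/7: [547/7, 304/7, 79]
= [78, 43, 79]

(0,1) stack=L1,L3; from [0,0,0]:
after L1 α=1/3: [182/3, 121/3, 35]
after L3 α=1/4: [179/2, 79/2, 267/4]
= [90, 40, 67]

(0,2) stack=L1,L3; from [0,0,0]:
L1 α=1/2: [241/2, 113/2, 107]
L3 α=1/3: [476/3, 283/3, 248/3]
= [159, 94, 83]

query (3,0) [L1,L3,L4,L5] — begin 0,0,0
+L1 (α=1/2) → [35, 75/2, 211/2]
+L3 (α=0) → [35, 75/2, 211/2]
+L4 (α=1/2) → [71, 213/4, 583/4]
+L5 (α=1/2) → [87/2, 337/8, 787/8]
→ [44, 42, 98]


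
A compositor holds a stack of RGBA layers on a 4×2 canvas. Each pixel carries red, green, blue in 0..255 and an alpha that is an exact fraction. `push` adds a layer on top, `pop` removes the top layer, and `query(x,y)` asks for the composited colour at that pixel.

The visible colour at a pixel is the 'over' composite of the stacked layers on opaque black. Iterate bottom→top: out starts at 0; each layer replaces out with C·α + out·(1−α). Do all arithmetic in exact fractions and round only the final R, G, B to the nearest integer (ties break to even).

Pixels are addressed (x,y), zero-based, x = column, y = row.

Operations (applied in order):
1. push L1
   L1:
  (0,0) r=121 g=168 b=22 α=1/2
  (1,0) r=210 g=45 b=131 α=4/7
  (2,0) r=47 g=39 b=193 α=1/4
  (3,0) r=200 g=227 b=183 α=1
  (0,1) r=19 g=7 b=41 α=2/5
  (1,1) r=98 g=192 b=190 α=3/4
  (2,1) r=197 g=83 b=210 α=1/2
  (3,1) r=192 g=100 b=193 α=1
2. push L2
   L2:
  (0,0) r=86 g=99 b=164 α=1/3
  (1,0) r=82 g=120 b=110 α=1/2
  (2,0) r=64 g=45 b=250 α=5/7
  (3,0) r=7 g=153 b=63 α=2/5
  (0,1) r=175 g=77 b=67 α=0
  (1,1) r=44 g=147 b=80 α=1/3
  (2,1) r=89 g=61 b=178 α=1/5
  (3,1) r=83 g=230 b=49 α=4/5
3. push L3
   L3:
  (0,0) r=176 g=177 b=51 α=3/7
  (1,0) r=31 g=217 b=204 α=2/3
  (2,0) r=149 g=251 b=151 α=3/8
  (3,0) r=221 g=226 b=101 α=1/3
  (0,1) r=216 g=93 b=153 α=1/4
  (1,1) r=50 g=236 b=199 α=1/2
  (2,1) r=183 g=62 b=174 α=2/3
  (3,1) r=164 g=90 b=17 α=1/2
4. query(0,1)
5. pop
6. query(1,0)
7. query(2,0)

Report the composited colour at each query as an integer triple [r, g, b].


at x=0,y=1 over L1,L2,L3:
after L1 α=2/5: [38/5, 14/5, 82/5]
after L2 α=0: [38/5, 14/5, 82/5]
after L3 α=1/4: [597/10, 507/20, 1011/20]
rounded: [60, 25, 51]

(1,0) stack=L1,L2; from [0,0,0]:
+L1 (α=4/7) → [120, 180/7, 524/7]
+L2 (α=1/2) → [101, 510/7, 647/7]
rounded: [101, 73, 92]

(2,0) stack=L1,L2; from [0,0,0]:
L1 α=1/4: [47/4, 39/4, 193/4]
L2 α=5/7: [687/14, 489/14, 2693/14]
= [49, 35, 192]


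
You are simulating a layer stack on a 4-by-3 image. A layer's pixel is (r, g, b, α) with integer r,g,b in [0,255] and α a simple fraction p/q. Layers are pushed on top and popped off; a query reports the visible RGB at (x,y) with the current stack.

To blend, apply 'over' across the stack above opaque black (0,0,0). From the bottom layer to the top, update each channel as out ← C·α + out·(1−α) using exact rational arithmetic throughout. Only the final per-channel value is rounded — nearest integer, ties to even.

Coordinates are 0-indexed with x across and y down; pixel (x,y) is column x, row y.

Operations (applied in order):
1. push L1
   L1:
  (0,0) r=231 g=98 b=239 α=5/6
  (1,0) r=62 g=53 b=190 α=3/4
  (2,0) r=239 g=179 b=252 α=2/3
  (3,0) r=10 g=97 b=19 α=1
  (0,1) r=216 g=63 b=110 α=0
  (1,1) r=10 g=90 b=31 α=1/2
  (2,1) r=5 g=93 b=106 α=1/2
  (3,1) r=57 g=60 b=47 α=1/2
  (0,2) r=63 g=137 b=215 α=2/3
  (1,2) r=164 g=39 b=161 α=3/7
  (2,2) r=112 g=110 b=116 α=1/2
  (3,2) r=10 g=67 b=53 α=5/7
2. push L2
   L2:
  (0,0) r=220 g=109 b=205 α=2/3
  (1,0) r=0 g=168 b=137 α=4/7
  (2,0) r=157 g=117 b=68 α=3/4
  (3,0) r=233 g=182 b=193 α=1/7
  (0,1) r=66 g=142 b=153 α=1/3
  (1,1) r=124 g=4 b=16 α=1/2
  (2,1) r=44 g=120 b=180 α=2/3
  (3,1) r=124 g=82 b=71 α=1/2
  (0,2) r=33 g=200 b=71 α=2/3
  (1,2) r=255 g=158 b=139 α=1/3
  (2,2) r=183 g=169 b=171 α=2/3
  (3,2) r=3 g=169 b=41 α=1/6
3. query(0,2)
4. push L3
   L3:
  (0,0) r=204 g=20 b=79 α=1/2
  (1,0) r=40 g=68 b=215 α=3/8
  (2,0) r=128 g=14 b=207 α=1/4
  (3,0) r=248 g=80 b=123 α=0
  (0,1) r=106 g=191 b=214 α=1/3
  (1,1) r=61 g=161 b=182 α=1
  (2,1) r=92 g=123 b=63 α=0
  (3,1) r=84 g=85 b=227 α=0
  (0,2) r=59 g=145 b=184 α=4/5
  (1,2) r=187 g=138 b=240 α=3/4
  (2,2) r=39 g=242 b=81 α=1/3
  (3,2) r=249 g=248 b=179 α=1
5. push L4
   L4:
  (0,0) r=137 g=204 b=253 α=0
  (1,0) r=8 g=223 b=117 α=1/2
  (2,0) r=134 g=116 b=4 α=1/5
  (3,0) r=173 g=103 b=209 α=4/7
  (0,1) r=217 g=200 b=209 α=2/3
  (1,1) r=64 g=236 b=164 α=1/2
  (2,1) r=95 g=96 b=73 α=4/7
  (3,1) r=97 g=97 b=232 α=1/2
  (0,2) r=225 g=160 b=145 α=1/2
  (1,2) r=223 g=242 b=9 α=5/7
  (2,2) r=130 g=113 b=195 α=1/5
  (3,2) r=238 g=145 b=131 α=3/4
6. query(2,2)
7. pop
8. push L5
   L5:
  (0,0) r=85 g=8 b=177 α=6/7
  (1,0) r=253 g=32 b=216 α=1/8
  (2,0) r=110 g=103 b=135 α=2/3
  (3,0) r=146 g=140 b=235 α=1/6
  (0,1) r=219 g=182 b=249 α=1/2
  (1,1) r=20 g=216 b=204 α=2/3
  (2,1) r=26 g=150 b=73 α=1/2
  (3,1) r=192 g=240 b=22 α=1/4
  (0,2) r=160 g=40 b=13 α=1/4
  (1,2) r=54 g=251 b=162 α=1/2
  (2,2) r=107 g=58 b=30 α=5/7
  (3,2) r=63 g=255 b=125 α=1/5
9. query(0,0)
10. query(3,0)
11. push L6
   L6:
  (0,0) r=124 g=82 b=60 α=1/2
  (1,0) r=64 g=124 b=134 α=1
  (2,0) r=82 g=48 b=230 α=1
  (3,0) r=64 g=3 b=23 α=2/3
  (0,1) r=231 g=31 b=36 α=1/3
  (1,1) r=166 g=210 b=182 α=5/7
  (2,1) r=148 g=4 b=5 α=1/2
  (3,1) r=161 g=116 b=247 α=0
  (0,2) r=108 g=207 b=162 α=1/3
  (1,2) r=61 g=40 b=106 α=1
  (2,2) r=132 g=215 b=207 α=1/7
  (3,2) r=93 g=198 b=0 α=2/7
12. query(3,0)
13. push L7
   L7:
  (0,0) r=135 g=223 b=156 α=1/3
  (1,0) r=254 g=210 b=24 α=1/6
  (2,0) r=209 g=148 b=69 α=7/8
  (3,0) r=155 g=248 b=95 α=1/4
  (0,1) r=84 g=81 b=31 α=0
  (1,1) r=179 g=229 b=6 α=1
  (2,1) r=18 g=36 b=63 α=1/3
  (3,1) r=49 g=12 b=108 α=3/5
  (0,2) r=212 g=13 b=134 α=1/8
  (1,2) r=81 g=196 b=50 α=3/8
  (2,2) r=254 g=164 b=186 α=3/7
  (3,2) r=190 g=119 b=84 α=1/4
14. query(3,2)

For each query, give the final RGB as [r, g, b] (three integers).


at x=0,y=2 over L1,L2:
+L1 (α=2/3) → [42, 274/3, 430/3]
+L2 (α=2/3) → [36, 1474/9, 856/9]
= [36, 164, 95]

at x=2,y=2 over L1,L2,L3,L4:
L1 α=1/2: [56, 55, 58]
L2 α=2/3: [422/3, 131, 400/3]
L3 α=1/3: [961/9, 168, 1043/9]
L4 α=1/5: [5014/45, 157, 5927/45]
rounded: [111, 157, 132]

(0,0) stack=L1,L2,L3,L5; from [0,0,0]:
after L1 α=5/6: [385/2, 245/3, 1195/6]
after L2 α=2/3: [1265/6, 899/9, 3655/18]
after L3 α=1/2: [2489/12, 1079/18, 5077/36]
after L5 α=6/7: [8609/84, 1943/126, 6187/36]
rounded: [102, 15, 172]

at x=3,y=0 over L1,L2,L3,L5:
+L1 (α=1) → [10, 97, 19]
+L2 (α=1/7) → [293/7, 764/7, 307/7]
+L3 (α=0) → [293/7, 764/7, 307/7]
+L5 (α=1/6) → [829/14, 800/7, 530/7]
= [59, 114, 76]

(3,0) stack=L1,L2,L3,L5,L6; from [0,0,0]:
after L1 α=1: [10, 97, 19]
after L2 α=1/7: [293/7, 764/7, 307/7]
after L3 α=0: [293/7, 764/7, 307/7]
after L5 α=1/6: [829/14, 800/7, 530/7]
after L6 α=2/3: [2621/42, 842/21, 284/7]
rounded: [62, 40, 41]

(3,2) stack=L1,L2,L3,L5,L6,L7; from [0,0,0]:
L1 α=5/7: [50/7, 335/7, 265/7]
L2 α=1/6: [271/42, 1429/21, 806/21]
L3 α=1: [249, 248, 179]
L5 α=1/5: [1059/5, 1247/5, 841/5]
L6 α=2/7: [1245/7, 1643/7, 841/7]
L7 α=1/4: [5065/28, 2881/14, 3111/28]
→ [181, 206, 111]
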